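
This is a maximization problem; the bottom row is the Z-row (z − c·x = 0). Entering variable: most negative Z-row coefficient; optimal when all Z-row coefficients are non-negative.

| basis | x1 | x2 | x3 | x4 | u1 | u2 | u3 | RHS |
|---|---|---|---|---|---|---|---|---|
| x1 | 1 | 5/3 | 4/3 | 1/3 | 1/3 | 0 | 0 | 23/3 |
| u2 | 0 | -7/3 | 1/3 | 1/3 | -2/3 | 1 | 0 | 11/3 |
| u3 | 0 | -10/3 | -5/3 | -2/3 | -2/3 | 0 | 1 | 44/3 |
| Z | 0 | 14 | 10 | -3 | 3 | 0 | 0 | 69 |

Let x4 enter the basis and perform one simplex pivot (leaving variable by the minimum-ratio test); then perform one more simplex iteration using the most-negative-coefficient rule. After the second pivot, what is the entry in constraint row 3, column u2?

Ratio test on column x4 — row 1: (23/3)/(1/3) = 23; row 2: (11/3)/(1/3) = 11; row 3: entry -2/3 ≤ 0. Minimum is 11 at row 2 (u2 leaves); pivot element 1/3.
Divide row 2 by 1/3; eliminate column x4 from the other rows.
Second iteration: most negative Z-row entry is -7 in column x2, so x2 enters.
Ratio test on column x2 — row 1: 4/4 = 1; row 2: entry -7 ≤ 0; row 3: entry -8 ≤ 0. Minimum is 1 at row 1 (x1 leaves); pivot element 4.
Divide row 1 by 4; eliminate column x2 from the other rows.
After both pivots, the entry at constraint row 3, column u2 is 0.

0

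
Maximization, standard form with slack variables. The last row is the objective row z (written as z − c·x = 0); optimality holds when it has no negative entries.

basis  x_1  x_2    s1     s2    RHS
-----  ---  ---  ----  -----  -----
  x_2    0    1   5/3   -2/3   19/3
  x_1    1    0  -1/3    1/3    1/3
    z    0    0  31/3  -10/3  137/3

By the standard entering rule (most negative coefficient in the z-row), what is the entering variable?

s2

Negative z-row entries: s2: -10/3.
The most negative is -10/3 in column s2, so s2 enters.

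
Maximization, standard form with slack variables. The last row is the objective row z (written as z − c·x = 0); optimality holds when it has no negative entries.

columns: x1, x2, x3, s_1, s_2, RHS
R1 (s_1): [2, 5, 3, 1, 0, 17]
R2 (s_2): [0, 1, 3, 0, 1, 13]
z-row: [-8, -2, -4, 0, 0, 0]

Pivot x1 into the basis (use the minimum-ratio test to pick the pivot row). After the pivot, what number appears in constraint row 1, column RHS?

17/2

Ratio test on column x1 — row 1: 17/2 = 17/2; row 2: entry 0 ≤ 0. Minimum is 17/2 at row 1 (s_1 leaves); pivot element 2.
Divide row 1 by 2; eliminate column x1 from the other rows.
In the new row 1, the RHS entry is the old entry divided by the pivot: 17/2 = 17/2.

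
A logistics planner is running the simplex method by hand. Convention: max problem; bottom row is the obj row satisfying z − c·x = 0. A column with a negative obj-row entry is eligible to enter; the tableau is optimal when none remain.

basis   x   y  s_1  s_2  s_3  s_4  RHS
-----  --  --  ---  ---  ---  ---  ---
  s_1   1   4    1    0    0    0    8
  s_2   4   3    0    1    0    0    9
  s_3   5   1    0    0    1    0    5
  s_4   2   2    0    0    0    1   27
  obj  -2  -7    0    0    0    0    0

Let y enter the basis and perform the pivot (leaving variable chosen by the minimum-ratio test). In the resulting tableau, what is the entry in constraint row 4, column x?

3/2

Ratio test on column y — row 1: 8/4 = 2; row 2: 9/3 = 3; row 3: 5/1 = 5; row 4: 27/2 = 27/2. Minimum is 2 at row 1 (s_1 leaves); pivot element 4.
Divide row 1 by 4; eliminate column y from the other rows.
Row 4 update in column x: 2 − 2·(1/4) = 3/2.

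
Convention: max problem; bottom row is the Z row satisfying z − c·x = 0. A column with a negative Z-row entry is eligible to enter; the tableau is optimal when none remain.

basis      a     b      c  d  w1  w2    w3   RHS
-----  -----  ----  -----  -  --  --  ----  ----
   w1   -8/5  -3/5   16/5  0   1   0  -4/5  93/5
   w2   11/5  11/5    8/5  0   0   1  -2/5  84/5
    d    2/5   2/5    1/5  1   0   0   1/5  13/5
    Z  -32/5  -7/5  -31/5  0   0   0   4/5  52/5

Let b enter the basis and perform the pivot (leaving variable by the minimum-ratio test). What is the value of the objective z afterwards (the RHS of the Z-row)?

Ratio test on column b — row 1: entry -3/5 ≤ 0; row 2: (84/5)/(11/5) = 84/11; row 3: (13/5)/(2/5) = 13/2. Minimum is 13/2 at row 3 (d leaves); pivot element 2/5.
Pivot on row 3; the Z-row RHS becomes 52/5 − (-7/5)·(13/2) = 39/2.

39/2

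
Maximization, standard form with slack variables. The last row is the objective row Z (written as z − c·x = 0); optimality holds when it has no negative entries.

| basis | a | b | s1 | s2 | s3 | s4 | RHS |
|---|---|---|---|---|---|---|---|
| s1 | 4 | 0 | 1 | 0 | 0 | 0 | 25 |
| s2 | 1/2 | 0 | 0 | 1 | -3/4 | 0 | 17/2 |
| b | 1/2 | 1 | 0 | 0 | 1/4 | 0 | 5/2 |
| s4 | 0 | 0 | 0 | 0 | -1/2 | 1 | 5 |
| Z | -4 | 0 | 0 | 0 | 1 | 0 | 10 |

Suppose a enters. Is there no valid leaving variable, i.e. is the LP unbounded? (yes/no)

no

Column a has positive entries in row(s) 1, 2, 3, so the ratio test bounds it — not unbounded.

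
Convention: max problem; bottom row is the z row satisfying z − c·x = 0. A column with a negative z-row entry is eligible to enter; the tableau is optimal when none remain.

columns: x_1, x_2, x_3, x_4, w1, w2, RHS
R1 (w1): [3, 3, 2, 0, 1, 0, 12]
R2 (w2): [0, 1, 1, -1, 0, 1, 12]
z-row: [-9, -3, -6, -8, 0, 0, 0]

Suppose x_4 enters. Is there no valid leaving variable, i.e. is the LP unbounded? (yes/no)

Every constraint-row entry in column x_4 is ≤ 0, so increasing x_4 is unbounded.

yes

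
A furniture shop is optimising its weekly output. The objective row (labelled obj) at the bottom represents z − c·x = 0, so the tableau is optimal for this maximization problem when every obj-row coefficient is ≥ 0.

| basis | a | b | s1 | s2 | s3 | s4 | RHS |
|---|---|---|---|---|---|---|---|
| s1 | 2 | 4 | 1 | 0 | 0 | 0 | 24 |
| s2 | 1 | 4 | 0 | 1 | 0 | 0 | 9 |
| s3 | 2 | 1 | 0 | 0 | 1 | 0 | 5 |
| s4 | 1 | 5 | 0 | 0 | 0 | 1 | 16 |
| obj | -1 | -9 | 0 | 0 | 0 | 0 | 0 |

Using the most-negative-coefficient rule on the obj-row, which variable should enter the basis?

Negative obj-row entries: a: -1, b: -9.
The most negative is -9 in column b, so b enters.

b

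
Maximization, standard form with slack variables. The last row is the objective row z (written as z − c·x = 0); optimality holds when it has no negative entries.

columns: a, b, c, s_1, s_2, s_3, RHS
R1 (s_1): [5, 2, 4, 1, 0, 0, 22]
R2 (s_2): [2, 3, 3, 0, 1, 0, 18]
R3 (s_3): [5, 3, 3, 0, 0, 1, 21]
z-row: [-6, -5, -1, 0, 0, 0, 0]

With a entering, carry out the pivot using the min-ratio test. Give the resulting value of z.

Ratio test on column a — row 1: 22/5 = 22/5; row 2: 18/2 = 9; row 3: 21/5 = 21/5. Minimum is 21/5 at row 3 (s_3 leaves); pivot element 5.
Pivot on row 3; the z-row RHS becomes 0 − (-6)·(21/5) = 126/5.

126/5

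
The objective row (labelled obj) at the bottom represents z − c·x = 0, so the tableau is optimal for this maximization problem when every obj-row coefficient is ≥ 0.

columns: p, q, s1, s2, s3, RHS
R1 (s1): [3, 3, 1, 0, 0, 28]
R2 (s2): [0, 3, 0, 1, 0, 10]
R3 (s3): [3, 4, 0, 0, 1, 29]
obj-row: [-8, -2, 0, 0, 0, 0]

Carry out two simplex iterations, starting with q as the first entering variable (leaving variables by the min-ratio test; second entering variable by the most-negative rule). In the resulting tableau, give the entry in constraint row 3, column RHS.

Ratio test on column q — row 1: 28/3 = 28/3; row 2: 10/3 = 10/3; row 3: 29/4 = 29/4. Minimum is 10/3 at row 2 (s2 leaves); pivot element 3.
Divide row 2 by 3; eliminate column q from the other rows.
Second iteration: most negative obj-row entry is -8 in column p, so p enters.
Ratio test on column p — row 1: 18/3 = 6; row 2: entry 0 ≤ 0; row 3: (47/3)/3 = 47/9. Minimum is 47/9 at row 3 (s3 leaves); pivot element 3.
Divide row 3 by 3; eliminate column p from the other rows.
After both pivots, the entry at constraint row 3, column RHS is 47/9.

47/9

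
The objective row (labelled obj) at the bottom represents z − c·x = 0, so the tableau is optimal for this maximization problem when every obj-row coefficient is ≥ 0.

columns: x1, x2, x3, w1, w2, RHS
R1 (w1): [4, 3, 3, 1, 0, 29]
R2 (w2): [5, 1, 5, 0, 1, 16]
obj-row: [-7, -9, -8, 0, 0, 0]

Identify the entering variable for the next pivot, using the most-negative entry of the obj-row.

x2

Negative obj-row entries: x1: -7, x2: -9, x3: -8.
The most negative is -9 in column x2, so x2 enters.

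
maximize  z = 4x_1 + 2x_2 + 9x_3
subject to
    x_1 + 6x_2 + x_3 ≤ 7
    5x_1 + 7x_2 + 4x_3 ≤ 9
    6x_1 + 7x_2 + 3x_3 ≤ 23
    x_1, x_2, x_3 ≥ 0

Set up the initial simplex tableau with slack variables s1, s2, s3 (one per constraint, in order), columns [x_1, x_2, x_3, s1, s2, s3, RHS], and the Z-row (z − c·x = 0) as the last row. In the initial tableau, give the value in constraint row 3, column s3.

Slack s3 belongs to constraint 3; its column is the unit vector e_3, so the entry in row 3 is 1.

1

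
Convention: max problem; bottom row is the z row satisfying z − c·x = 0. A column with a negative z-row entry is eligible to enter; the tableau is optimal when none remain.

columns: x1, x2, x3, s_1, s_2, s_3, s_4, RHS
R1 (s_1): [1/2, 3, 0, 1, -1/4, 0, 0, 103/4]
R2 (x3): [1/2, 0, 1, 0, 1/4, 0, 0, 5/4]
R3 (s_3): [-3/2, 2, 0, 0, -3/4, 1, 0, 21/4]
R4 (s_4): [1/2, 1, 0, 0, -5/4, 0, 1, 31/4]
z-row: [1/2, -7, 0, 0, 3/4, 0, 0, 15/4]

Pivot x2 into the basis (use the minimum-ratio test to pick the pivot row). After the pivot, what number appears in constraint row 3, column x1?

Ratio test on column x2 — row 1: (103/4)/3 = 103/12; row 2: entry 0 ≤ 0; row 3: (21/4)/2 = 21/8; row 4: (31/4)/1 = 31/4. Minimum is 21/8 at row 3 (s_3 leaves); pivot element 2.
Divide row 3 by 2; eliminate column x2 from the other rows.
In the new row 3, the x1 entry is the old entry divided by the pivot: (-3/2)/2 = -3/4.

-3/4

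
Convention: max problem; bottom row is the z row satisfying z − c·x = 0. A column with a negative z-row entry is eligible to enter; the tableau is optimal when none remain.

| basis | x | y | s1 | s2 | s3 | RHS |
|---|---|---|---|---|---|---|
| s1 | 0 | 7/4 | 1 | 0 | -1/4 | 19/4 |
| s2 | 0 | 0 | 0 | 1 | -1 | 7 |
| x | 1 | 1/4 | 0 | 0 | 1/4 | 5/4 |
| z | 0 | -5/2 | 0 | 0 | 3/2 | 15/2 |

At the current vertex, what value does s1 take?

19/4

s1 is basic (row 1); its value is the RHS of that row, 19/4.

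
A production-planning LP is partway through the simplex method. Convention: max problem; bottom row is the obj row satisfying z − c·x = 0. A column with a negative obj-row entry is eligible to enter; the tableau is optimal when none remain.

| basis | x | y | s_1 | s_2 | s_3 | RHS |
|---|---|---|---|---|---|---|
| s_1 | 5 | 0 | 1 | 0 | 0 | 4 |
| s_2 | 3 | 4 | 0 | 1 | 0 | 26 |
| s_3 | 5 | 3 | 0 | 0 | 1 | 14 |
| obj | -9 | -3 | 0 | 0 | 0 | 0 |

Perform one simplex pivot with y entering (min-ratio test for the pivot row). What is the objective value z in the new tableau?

Ratio test on column y — row 1: entry 0 ≤ 0; row 2: 26/4 = 13/2; row 3: 14/3 = 14/3. Minimum is 14/3 at row 3 (s_3 leaves); pivot element 3.
Pivot on row 3; the obj-row RHS becomes 0 − (-3)·(14/3) = 14.

14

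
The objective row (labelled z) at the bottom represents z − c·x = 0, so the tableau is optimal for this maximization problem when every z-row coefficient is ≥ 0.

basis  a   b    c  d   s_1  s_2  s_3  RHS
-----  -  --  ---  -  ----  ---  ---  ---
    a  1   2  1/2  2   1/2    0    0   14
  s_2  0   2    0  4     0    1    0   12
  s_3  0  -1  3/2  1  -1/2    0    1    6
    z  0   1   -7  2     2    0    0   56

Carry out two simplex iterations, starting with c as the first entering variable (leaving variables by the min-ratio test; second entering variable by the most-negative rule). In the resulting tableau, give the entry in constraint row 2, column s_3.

Ratio test on column c — row 1: 14/(1/2) = 28; row 2: entry 0 ≤ 0; row 3: 6/(3/2) = 4. Minimum is 4 at row 3 (s_3 leaves); pivot element 3/2.
Divide row 3 by 3/2; eliminate column c from the other rows.
Second iteration: most negative z-row entry is -11/3 in column b, so b enters.
Ratio test on column b — row 1: 12/(7/3) = 36/7; row 2: 12/2 = 6; row 3: entry -2/3 ≤ 0. Minimum is 36/7 at row 1 (a leaves); pivot element 7/3.
Divide row 1 by 7/3; eliminate column b from the other rows.
After both pivots, the entry at constraint row 2, column s_3 is 2/7.

2/7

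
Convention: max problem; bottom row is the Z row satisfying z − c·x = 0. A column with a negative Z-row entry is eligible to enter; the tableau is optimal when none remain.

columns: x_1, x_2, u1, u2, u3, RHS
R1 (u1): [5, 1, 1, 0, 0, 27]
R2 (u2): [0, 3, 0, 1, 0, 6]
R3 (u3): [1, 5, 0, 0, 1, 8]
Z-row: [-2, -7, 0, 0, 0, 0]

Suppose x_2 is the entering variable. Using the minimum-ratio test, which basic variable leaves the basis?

Column x_2 entries and ratios — u1: 27/1 = 27; u2: 6/3 = 2; u3: 8/5 = 8/5.
Smallest ratio is 8/5 in the row of u3, so u3 leaves.

u3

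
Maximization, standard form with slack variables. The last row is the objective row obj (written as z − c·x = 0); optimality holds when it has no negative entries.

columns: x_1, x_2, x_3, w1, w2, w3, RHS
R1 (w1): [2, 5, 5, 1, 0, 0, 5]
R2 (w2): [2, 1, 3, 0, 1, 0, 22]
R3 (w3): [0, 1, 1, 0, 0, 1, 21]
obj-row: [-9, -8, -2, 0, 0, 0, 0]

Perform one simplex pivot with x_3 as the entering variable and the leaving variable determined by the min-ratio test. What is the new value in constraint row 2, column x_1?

4/5

Ratio test on column x_3 — row 1: 5/5 = 1; row 2: 22/3 = 22/3; row 3: 21/1 = 21. Minimum is 1 at row 1 (w1 leaves); pivot element 5.
Divide row 1 by 5; eliminate column x_3 from the other rows.
Row 2 update in column x_1: 2 − 3·(2/5) = 4/5.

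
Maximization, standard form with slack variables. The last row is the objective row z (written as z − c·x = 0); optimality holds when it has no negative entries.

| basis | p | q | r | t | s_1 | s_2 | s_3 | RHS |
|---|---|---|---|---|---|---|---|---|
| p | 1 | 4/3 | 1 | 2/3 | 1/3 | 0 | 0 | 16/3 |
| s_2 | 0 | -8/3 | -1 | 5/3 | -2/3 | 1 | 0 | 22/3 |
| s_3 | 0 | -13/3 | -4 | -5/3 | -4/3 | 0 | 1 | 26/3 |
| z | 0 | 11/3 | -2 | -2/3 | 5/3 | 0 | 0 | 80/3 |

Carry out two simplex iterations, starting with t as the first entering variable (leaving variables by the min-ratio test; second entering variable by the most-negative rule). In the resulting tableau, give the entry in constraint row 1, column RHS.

12/7

Ratio test on column t — row 1: (16/3)/(2/3) = 8; row 2: (22/3)/(5/3) = 22/5; row 3: entry -5/3 ≤ 0. Minimum is 22/5 at row 2 (s_2 leaves); pivot element 5/3.
Divide row 2 by 5/3; eliminate column t from the other rows.
Second iteration: most negative z-row entry is -12/5 in column r, so r enters.
Ratio test on column r — row 1: (12/5)/(7/5) = 12/7; row 2: entry -3/5 ≤ 0; row 3: entry -5 ≤ 0. Minimum is 12/7 at row 1 (p leaves); pivot element 7/5.
Divide row 1 by 7/5; eliminate column r from the other rows.
After both pivots, the entry at constraint row 1, column RHS is 12/7.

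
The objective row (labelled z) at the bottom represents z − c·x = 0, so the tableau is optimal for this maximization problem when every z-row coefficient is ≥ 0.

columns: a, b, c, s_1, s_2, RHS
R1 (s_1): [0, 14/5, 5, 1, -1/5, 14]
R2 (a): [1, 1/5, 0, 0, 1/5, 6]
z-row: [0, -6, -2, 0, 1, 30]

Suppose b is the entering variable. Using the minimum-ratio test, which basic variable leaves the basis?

Column b entries and ratios — s_1: 14/(14/5) = 5; a: 6/(1/5) = 30.
Smallest ratio is 5 in the row of s_1, so s_1 leaves.

s_1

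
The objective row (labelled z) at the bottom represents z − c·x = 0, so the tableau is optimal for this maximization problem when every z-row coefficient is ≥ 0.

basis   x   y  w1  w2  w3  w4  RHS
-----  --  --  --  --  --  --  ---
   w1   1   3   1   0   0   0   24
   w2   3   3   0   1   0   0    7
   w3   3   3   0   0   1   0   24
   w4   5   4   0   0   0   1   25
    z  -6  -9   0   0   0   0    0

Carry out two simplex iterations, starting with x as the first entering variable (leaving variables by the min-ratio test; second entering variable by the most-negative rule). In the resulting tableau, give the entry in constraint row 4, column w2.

Ratio test on column x — row 1: 24/1 = 24; row 2: 7/3 = 7/3; row 3: 24/3 = 8; row 4: 25/5 = 5. Minimum is 7/3 at row 2 (w2 leaves); pivot element 3.
Divide row 2 by 3; eliminate column x from the other rows.
Second iteration: most negative z-row entry is -3 in column y, so y enters.
Ratio test on column y — row 1: (65/3)/2 = 65/6; row 2: (7/3)/1 = 7/3; row 3: entry 0 ≤ 0; row 4: entry -1 ≤ 0. Minimum is 7/3 at row 2 (x leaves); pivot element 1.
Divide row 2 by 1; eliminate column y from the other rows.
After both pivots, the entry at constraint row 4, column w2 is -4/3.

-4/3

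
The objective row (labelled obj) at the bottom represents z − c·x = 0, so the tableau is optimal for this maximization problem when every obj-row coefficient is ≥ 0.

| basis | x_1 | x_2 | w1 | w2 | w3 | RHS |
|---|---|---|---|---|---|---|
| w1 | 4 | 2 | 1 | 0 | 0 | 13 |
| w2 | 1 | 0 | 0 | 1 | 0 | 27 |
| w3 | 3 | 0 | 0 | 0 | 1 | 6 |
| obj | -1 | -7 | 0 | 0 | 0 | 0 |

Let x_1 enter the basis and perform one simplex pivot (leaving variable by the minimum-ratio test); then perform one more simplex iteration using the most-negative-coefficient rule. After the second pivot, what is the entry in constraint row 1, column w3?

Ratio test on column x_1 — row 1: 13/4 = 13/4; row 2: 27/1 = 27; row 3: 6/3 = 2. Minimum is 2 at row 3 (w3 leaves); pivot element 3.
Divide row 3 by 3; eliminate column x_1 from the other rows.
Second iteration: most negative obj-row entry is -7 in column x_2, so x_2 enters.
Ratio test on column x_2 — row 1: 5/2 = 5/2; row 2: entry 0 ≤ 0; row 3: entry 0 ≤ 0. Minimum is 5/2 at row 1 (w1 leaves); pivot element 2.
Divide row 1 by 2; eliminate column x_2 from the other rows.
After both pivots, the entry at constraint row 1, column w3 is -2/3.

-2/3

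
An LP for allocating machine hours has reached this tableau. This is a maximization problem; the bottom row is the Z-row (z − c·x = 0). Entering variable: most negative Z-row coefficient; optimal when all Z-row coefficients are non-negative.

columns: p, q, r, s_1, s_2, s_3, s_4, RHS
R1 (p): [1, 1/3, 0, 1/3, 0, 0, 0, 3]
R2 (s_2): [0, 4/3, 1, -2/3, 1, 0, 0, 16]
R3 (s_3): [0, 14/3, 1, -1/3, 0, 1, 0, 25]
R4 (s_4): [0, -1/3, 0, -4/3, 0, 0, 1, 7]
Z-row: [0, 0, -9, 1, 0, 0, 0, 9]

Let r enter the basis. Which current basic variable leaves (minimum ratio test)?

s_2

Column r entries and ratios — p: 0 ≤ 0, skip; s_2: 16/1 = 16; s_3: 25/1 = 25; s_4: 0 ≤ 0, skip.
Smallest ratio is 16 in the row of s_2, so s_2 leaves.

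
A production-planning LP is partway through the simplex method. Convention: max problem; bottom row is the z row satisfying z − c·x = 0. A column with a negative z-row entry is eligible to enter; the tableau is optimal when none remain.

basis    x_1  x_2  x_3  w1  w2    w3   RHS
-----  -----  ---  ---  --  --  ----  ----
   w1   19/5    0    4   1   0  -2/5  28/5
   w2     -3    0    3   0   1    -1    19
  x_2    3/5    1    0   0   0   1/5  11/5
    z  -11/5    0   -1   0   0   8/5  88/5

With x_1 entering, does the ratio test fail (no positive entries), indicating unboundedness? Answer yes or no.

no

Column x_1 has positive entries in row(s) 1, 3, so the ratio test bounds it — not unbounded.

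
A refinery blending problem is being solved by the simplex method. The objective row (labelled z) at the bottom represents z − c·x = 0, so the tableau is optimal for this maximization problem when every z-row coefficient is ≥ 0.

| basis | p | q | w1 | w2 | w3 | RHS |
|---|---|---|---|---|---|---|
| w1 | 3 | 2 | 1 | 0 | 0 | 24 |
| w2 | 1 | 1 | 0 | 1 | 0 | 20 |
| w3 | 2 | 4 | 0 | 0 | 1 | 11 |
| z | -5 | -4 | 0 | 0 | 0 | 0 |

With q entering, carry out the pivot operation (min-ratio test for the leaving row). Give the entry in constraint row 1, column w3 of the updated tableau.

-1/2

Ratio test on column q — row 1: 24/2 = 12; row 2: 20/1 = 20; row 3: 11/4 = 11/4. Minimum is 11/4 at row 3 (w3 leaves); pivot element 4.
Divide row 3 by 4; eliminate column q from the other rows.
Row 1 update in column w3: 0 − 2·(1/4) = -1/2.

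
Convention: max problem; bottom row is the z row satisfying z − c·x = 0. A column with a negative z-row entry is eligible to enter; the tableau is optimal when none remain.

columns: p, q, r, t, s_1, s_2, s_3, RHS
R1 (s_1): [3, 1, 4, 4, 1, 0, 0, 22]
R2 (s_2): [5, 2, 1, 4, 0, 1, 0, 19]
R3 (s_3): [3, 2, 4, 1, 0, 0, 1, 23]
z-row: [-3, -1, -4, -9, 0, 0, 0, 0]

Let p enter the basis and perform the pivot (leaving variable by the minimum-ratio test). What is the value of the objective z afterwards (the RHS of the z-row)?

Ratio test on column p — row 1: 22/3 = 22/3; row 2: 19/5 = 19/5; row 3: 23/3 = 23/3. Minimum is 19/5 at row 2 (s_2 leaves); pivot element 5.
Pivot on row 2; the z-row RHS becomes 0 − (-3)·(19/5) = 57/5.

57/5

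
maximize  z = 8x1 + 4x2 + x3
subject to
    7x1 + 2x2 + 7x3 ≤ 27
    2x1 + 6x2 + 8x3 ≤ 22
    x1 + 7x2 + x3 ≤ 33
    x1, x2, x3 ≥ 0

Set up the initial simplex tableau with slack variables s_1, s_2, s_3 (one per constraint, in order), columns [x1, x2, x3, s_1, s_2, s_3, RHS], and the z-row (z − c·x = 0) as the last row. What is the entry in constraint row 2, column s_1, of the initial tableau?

Slack s_1 belongs to constraint 1; its column is the unit vector e_1, so the entry in row 2 is 0.

0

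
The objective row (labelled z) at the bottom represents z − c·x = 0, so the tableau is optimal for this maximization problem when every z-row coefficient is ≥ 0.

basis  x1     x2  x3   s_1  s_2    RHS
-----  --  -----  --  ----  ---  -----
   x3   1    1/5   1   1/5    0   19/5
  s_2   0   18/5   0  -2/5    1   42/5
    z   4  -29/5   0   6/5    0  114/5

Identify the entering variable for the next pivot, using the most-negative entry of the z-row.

Negative z-row entries: x2: -29/5.
The most negative is -29/5 in column x2, so x2 enters.

x2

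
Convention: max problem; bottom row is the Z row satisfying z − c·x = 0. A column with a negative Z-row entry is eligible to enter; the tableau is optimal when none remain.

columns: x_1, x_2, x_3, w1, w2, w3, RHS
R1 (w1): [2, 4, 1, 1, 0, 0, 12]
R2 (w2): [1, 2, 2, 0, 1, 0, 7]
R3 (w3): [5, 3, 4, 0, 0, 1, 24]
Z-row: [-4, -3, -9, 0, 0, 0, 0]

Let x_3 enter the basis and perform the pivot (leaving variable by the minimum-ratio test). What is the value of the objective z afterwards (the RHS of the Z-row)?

Ratio test on column x_3 — row 1: 12/1 = 12; row 2: 7/2 = 7/2; row 3: 24/4 = 6. Minimum is 7/2 at row 2 (w2 leaves); pivot element 2.
Pivot on row 2; the Z-row RHS becomes 0 − (-9)·(7/2) = 63/2.

63/2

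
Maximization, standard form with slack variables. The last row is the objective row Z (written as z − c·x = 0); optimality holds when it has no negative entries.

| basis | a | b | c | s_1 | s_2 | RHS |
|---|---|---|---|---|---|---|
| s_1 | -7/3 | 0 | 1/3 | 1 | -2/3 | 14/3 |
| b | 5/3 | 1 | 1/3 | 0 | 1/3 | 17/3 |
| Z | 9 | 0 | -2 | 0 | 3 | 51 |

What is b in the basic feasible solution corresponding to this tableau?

b is basic (row 2); its value is the RHS of that row, 17/3.

17/3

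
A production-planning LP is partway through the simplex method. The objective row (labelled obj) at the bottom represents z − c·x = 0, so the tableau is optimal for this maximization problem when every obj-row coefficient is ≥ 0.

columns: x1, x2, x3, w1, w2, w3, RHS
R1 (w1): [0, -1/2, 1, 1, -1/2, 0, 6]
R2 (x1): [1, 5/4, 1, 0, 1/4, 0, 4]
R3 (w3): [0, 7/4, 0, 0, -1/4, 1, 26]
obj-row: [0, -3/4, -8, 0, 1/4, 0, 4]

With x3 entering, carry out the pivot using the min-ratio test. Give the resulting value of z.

Ratio test on column x3 — row 1: 6/1 = 6; row 2: 4/1 = 4; row 3: entry 0 ≤ 0. Minimum is 4 at row 2 (x1 leaves); pivot element 1.
Pivot on row 2; the obj-row RHS becomes 4 − (-8)·4 = 36.

36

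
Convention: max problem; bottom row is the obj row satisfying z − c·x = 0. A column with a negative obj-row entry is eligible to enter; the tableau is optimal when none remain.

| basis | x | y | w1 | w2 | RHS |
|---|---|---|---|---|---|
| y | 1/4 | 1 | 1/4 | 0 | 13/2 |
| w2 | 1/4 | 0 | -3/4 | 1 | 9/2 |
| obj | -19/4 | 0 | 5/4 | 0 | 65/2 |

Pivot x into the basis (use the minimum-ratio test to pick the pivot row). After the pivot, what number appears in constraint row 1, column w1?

1

Ratio test on column x — row 1: (13/2)/(1/4) = 26; row 2: (9/2)/(1/4) = 18. Minimum is 18 at row 2 (w2 leaves); pivot element 1/4.
Divide row 2 by 1/4; eliminate column x from the other rows.
Row 1 update in column w1: 1/4 − (1/4)·(-3) = 1.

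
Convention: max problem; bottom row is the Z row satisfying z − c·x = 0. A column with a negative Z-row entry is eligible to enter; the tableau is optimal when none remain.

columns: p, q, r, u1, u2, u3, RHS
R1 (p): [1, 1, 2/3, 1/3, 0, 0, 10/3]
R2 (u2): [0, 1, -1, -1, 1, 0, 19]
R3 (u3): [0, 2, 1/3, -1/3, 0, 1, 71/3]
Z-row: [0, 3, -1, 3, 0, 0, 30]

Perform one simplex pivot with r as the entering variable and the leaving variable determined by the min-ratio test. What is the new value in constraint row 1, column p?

3/2

Ratio test on column r — row 1: (10/3)/(2/3) = 5; row 2: entry -1 ≤ 0; row 3: (71/3)/(1/3) = 71. Minimum is 5 at row 1 (p leaves); pivot element 2/3.
Divide row 1 by 2/3; eliminate column r from the other rows.
In the new row 1, the p entry is the old entry divided by the pivot: 1/(2/3) = 3/2.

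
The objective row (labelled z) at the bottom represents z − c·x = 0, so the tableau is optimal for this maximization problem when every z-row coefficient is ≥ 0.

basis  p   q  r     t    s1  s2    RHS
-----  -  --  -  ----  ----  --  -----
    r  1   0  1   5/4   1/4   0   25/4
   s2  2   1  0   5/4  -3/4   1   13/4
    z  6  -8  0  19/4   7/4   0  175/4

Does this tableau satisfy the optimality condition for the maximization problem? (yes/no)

no

The z-row has a negative entry -8 in column q, so it is not optimal.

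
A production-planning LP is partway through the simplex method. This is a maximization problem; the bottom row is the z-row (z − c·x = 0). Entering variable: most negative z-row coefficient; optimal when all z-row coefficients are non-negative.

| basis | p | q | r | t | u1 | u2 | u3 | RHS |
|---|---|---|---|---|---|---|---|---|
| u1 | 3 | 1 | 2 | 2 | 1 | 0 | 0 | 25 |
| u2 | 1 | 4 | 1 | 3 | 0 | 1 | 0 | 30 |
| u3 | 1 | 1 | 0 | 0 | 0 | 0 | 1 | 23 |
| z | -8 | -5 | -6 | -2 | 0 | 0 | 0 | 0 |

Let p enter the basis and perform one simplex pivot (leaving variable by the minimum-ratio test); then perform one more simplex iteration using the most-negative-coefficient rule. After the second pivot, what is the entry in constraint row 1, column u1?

4/11

Ratio test on column p — row 1: 25/3 = 25/3; row 2: 30/1 = 30; row 3: 23/1 = 23. Minimum is 25/3 at row 1 (u1 leaves); pivot element 3.
Divide row 1 by 3; eliminate column p from the other rows.
Second iteration: most negative z-row entry is -7/3 in column q, so q enters.
Ratio test on column q — row 1: (25/3)/(1/3) = 25; row 2: (65/3)/(11/3) = 65/11; row 3: (44/3)/(2/3) = 22. Minimum is 65/11 at row 2 (u2 leaves); pivot element 11/3.
Divide row 2 by 11/3; eliminate column q from the other rows.
After both pivots, the entry at constraint row 1, column u1 is 4/11.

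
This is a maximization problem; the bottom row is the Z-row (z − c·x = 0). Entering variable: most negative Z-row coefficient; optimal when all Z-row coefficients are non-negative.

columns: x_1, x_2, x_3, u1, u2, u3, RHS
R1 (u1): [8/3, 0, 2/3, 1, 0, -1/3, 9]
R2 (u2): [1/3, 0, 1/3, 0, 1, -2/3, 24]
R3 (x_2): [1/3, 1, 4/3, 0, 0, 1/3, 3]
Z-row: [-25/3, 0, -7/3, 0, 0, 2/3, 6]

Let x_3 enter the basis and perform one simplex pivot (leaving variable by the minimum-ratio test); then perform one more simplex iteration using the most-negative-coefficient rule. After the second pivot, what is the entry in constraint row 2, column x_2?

-1/5

Ratio test on column x_3 — row 1: 9/(2/3) = 27/2; row 2: 24/(1/3) = 72; row 3: 3/(4/3) = 9/4. Minimum is 9/4 at row 3 (x_2 leaves); pivot element 4/3.
Divide row 3 by 4/3; eliminate column x_3 from the other rows.
Second iteration: most negative Z-row entry is -31/4 in column x_1, so x_1 enters.
Ratio test on column x_1 — row 1: (15/2)/(5/2) = 3; row 2: (93/4)/(1/4) = 93; row 3: (9/4)/(1/4) = 9. Minimum is 3 at row 1 (u1 leaves); pivot element 5/2.
Divide row 1 by 5/2; eliminate column x_1 from the other rows.
After both pivots, the entry at constraint row 2, column x_2 is -1/5.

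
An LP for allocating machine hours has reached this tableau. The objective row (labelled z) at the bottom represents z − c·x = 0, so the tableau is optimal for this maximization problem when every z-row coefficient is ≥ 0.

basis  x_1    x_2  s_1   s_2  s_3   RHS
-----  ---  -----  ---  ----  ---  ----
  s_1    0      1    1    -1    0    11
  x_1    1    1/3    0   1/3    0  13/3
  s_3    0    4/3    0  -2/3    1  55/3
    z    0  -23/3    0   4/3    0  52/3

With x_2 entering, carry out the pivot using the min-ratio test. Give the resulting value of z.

305/3

Ratio test on column x_2 — row 1: 11/1 = 11; row 2: (13/3)/(1/3) = 13; row 3: (55/3)/(4/3) = 55/4. Minimum is 11 at row 1 (s_1 leaves); pivot element 1.
Pivot on row 1; the z-row RHS becomes 52/3 − (-23/3)·11 = 305/3.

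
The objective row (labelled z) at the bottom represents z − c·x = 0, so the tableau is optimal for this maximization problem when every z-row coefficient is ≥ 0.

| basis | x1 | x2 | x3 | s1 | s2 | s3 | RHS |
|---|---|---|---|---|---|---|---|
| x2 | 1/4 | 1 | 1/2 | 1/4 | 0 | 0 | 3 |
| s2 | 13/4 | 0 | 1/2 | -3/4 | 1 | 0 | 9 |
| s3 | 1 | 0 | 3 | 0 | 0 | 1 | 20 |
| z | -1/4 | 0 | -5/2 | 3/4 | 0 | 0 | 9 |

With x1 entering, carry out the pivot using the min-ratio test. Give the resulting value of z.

Ratio test on column x1 — row 1: 3/(1/4) = 12; row 2: 9/(13/4) = 36/13; row 3: 20/1 = 20. Minimum is 36/13 at row 2 (s2 leaves); pivot element 13/4.
Pivot on row 2; the z-row RHS becomes 9 − (-1/4)·(36/13) = 126/13.

126/13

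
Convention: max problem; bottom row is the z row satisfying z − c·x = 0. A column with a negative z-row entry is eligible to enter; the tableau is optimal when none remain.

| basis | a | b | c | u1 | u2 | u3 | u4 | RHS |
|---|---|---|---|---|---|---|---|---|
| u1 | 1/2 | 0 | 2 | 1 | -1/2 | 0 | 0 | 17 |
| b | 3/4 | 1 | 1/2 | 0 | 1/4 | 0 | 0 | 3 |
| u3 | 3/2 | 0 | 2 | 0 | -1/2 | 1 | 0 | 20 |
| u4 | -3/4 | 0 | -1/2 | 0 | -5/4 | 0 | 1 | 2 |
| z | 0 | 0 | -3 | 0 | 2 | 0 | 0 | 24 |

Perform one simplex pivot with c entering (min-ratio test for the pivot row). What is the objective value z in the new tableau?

42

Ratio test on column c — row 1: 17/2 = 17/2; row 2: 3/(1/2) = 6; row 3: 20/2 = 10; row 4: entry -1/2 ≤ 0. Minimum is 6 at row 2 (b leaves); pivot element 1/2.
Pivot on row 2; the z-row RHS becomes 24 − (-3)·6 = 42.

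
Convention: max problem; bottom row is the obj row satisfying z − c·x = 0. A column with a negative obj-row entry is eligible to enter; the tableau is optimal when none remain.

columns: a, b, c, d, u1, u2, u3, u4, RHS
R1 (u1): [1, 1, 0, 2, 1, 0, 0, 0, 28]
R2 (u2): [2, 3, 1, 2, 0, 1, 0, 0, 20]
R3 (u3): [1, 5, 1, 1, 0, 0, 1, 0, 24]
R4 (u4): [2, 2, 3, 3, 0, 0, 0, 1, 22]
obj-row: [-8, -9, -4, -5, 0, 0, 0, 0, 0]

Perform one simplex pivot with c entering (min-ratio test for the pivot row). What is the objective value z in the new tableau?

Ratio test on column c — row 1: entry 0 ≤ 0; row 2: 20/1 = 20; row 3: 24/1 = 24; row 4: 22/3 = 22/3. Minimum is 22/3 at row 4 (u4 leaves); pivot element 3.
Pivot on row 4; the obj-row RHS becomes 0 − (-4)·(22/3) = 88/3.

88/3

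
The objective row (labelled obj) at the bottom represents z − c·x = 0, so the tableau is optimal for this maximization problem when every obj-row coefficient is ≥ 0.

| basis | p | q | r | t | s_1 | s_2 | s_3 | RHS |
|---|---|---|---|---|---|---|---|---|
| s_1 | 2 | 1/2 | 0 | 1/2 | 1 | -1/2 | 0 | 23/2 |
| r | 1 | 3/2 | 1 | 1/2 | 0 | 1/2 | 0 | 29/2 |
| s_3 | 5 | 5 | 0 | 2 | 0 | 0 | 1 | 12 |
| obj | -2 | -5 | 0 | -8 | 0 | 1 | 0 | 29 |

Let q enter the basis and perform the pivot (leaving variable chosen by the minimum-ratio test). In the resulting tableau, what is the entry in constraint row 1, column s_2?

Ratio test on column q — row 1: (23/2)/(1/2) = 23; row 2: (29/2)/(3/2) = 29/3; row 3: 12/5 = 12/5. Minimum is 12/5 at row 3 (s_3 leaves); pivot element 5.
Divide row 3 by 5; eliminate column q from the other rows.
Row 1 update in column s_2: -1/2 − (1/2)·0 = -1/2.

-1/2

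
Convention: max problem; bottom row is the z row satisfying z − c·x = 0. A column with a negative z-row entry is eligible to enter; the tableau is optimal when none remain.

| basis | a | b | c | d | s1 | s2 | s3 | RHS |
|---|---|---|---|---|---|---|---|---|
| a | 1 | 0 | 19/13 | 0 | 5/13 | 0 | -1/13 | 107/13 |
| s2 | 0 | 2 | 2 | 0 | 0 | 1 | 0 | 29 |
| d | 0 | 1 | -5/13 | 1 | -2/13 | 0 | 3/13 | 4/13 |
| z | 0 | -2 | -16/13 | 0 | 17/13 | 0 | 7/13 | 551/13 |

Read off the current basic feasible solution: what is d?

4/13

d is basic (row 3); its value is the RHS of that row, 4/13.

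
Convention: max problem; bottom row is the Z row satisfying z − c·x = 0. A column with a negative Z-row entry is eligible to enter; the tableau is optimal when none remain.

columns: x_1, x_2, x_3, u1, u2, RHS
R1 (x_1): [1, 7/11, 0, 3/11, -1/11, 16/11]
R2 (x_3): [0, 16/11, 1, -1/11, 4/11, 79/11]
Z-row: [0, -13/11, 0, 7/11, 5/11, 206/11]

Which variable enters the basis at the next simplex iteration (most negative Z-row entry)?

Negative Z-row entries: x_2: -13/11.
The most negative is -13/11 in column x_2, so x_2 enters.

x_2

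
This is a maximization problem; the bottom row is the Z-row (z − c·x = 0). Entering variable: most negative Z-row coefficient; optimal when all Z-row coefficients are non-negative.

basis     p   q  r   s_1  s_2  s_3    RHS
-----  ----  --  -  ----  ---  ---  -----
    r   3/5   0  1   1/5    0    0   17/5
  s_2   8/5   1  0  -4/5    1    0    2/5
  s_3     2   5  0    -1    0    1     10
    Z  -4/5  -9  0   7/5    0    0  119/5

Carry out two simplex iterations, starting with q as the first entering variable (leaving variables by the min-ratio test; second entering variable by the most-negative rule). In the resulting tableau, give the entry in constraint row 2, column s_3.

Ratio test on column q — row 1: entry 0 ≤ 0; row 2: (2/5)/1 = 2/5; row 3: 10/5 = 2. Minimum is 2/5 at row 2 (s_2 leaves); pivot element 1.
Divide row 2 by 1; eliminate column q from the other rows.
Second iteration: most negative Z-row entry is -29/5 in column s_1, so s_1 enters.
Ratio test on column s_1 — row 1: (17/5)/(1/5) = 17; row 2: entry -4/5 ≤ 0; row 3: 8/3 = 8/3. Minimum is 8/3 at row 3 (s_3 leaves); pivot element 3.
Divide row 3 by 3; eliminate column s_1 from the other rows.
After both pivots, the entry at constraint row 2, column s_3 is 4/15.

4/15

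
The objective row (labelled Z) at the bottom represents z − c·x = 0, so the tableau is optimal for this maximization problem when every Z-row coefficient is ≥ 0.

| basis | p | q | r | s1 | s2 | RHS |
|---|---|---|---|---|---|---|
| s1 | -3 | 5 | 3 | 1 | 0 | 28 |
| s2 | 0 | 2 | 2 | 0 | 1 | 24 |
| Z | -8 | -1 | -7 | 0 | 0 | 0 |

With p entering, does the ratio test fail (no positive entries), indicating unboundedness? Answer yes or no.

yes

Every constraint-row entry in column p is ≤ 0, so increasing p is unbounded.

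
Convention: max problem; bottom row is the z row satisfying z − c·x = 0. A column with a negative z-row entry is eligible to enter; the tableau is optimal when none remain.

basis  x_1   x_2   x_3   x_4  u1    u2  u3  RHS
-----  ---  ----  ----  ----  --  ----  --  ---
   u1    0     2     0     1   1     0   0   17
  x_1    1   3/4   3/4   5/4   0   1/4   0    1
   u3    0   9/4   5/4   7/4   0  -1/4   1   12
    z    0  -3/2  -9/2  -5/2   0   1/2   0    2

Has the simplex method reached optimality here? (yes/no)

no

The z-row has a negative entry -9/2 in column x_3, so it is not optimal.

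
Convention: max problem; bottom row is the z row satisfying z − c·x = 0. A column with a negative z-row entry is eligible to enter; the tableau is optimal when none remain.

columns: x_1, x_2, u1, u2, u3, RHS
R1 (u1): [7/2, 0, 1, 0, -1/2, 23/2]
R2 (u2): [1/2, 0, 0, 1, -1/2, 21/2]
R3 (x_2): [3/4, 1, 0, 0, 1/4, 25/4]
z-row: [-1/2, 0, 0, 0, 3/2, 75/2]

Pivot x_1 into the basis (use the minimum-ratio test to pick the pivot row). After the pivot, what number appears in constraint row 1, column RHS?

23/7

Ratio test on column x_1 — row 1: (23/2)/(7/2) = 23/7; row 2: (21/2)/(1/2) = 21; row 3: (25/4)/(3/4) = 25/3. Minimum is 23/7 at row 1 (u1 leaves); pivot element 7/2.
Divide row 1 by 7/2; eliminate column x_1 from the other rows.
In the new row 1, the RHS entry is the old entry divided by the pivot: (23/2)/(7/2) = 23/7.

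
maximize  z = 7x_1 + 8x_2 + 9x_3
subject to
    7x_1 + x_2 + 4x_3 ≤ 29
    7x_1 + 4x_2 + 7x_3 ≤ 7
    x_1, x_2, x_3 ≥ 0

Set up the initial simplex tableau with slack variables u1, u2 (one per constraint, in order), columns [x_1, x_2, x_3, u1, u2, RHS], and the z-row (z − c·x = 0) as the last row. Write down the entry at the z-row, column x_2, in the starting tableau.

-8

The z-row carries the negated objective coefficients: the x_2 entry is -8.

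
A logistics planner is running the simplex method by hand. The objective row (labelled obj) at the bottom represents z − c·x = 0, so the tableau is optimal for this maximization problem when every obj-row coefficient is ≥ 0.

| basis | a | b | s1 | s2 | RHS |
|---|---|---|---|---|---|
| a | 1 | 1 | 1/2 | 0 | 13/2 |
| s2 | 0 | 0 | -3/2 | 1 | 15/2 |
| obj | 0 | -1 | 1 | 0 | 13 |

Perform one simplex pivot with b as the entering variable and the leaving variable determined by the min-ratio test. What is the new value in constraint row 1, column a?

Ratio test on column b — row 1: (13/2)/1 = 13/2; row 2: entry 0 ≤ 0. Minimum is 13/2 at row 1 (a leaves); pivot element 1.
Divide row 1 by 1; eliminate column b from the other rows.
In the new row 1, the a entry is the old entry divided by the pivot: 1/1 = 1.

1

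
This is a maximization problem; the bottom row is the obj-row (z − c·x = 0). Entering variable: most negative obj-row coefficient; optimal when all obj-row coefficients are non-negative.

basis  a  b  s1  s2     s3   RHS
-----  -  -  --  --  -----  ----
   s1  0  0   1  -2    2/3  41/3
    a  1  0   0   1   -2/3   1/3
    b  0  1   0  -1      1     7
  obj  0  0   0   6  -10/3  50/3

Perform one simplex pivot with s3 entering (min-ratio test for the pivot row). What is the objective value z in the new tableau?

40

Ratio test on column s3 — row 1: (41/3)/(2/3) = 41/2; row 2: entry -2/3 ≤ 0; row 3: 7/1 = 7. Minimum is 7 at row 3 (b leaves); pivot element 1.
Pivot on row 3; the obj-row RHS becomes 50/3 − (-10/3)·7 = 40.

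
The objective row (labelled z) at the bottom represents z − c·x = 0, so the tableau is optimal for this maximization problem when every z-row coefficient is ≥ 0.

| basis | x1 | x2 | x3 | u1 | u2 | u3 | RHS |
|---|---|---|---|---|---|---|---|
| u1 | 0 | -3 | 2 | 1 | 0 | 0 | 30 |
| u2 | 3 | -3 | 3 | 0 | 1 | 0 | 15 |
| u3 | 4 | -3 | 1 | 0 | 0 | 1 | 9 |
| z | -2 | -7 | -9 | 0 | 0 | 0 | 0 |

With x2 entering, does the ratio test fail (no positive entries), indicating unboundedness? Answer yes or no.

Every constraint-row entry in column x2 is ≤ 0, so increasing x2 is unbounded.

yes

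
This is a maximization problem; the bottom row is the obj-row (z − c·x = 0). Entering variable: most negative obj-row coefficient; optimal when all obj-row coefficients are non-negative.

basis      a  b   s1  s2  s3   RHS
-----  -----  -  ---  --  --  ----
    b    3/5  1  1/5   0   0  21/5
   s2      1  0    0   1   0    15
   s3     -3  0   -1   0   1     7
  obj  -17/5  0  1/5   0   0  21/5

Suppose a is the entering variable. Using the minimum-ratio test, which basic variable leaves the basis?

b

Column a entries and ratios — b: (21/5)/(3/5) = 7; s2: 15/1 = 15; s3: -3 ≤ 0, skip.
Smallest ratio is 7 in the row of b, so b leaves.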